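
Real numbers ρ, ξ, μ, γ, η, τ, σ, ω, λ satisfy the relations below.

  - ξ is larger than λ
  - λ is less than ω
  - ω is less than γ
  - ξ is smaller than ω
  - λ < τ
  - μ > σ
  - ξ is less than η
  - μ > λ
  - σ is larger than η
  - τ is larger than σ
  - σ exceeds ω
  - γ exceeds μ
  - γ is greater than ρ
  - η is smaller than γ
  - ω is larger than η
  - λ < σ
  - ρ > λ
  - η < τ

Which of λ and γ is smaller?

λ

λ < ξ < η < σ < μ < γ, by transitivity through ξ, η, σ, μ.
So λ < γ; λ is the smaller of the two.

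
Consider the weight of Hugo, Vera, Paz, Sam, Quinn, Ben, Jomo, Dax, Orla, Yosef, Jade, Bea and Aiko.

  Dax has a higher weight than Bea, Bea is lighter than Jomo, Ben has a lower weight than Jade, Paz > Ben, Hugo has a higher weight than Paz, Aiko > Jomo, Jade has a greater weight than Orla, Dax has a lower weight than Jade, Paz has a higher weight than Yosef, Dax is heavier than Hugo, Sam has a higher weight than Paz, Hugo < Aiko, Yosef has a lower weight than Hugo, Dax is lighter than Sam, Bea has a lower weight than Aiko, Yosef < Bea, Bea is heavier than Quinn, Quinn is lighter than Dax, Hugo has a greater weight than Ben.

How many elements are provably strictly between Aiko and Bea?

1

Chaining upward from Bea reaches: Dax, Jomo, Sam, Jade.
Chaining downward from Aiko reaches: Ben, Quinn, Yosef, Paz, Hugo, Jomo.
Strictly between Bea and Aiko are those in both lists: Jomo — 1 element.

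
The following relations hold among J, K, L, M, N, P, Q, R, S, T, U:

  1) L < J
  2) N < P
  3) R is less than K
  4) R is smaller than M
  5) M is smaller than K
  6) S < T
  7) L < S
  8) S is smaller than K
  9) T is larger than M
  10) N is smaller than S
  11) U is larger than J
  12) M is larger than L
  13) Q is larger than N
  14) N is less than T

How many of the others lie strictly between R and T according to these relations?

1

The relations place R below T. An element lies strictly between them when it is forced above R and also forced below T.
Above R: {M, K}. Below T: {L, N, S, M}.
Intersection: {M} — 1.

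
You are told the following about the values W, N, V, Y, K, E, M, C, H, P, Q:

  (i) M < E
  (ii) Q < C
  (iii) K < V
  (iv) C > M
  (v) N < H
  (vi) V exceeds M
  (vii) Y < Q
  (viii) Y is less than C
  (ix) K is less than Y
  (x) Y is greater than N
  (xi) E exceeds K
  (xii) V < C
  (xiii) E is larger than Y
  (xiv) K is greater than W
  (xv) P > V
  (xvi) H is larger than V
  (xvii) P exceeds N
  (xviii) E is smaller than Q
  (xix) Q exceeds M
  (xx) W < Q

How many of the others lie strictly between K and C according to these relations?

Chaining upward from K reaches: V, Y, E, P, Q, H.
Chaining downward from C reaches: M, W, N, V, Y, E, Q.
Strictly between K and C are those in both lists: V, Y, E, Q — 4 elements.

4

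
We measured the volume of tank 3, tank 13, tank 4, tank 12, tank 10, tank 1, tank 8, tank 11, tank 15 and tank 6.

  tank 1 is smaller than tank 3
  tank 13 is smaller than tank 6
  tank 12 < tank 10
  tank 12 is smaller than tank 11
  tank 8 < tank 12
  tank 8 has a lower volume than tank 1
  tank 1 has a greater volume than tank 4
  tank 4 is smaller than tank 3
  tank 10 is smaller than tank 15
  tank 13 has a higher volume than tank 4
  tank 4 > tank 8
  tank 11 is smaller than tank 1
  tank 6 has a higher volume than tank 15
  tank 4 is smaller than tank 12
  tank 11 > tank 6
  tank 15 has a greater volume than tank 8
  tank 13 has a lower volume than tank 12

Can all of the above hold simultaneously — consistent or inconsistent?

consistent

Every relation is compatible with tank 8 < tank 4 < tank 13 < tank 12 < tank 10 < tank 15 < tank 6 < tank 11 < tank 1 < tank 3; the set is consistent.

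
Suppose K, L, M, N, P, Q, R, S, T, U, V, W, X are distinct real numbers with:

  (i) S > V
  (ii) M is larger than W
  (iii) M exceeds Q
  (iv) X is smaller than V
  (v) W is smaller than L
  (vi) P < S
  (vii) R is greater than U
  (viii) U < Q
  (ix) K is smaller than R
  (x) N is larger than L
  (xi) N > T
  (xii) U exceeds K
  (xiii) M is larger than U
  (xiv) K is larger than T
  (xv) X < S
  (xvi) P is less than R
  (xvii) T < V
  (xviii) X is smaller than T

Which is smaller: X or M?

X

X < T and T < K give X < K.
With K < U: X < T < K < U.
With U < Q: X < T < K < U < Q.
Then Q < M extends the chain to M.
So X < M; X is the smaller of the two.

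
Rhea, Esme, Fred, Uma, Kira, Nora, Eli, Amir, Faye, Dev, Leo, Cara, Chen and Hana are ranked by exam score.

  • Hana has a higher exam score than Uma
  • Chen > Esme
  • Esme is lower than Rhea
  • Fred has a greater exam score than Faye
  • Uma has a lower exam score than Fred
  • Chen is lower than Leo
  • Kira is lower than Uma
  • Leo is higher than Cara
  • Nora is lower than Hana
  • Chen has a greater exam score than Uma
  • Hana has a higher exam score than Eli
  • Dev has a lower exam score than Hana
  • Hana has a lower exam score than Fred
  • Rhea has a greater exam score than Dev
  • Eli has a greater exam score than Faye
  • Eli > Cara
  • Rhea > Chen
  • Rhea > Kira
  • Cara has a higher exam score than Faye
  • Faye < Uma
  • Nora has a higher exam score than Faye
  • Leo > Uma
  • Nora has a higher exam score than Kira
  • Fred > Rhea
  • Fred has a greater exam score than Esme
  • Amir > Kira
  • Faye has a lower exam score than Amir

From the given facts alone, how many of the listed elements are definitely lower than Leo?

From Leo the given relations immediately reach Uma, Cara, Chen.
From those, Kira, Faye, Esme — 6 in total.
No other element is forced below Leo by the given relations, so the count is 6.

6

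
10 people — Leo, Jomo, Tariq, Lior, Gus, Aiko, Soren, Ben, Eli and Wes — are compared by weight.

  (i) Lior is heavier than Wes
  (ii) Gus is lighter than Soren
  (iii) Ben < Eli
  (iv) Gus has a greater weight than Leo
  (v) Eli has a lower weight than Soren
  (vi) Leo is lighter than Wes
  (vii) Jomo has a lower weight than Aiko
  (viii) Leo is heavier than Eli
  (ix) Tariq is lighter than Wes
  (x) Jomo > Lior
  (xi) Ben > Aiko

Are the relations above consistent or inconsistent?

We have Leo < Wes stated directly, yet also Wes < Lior < Jomo < Aiko < Ben < Eli < Leo by chaining the others — so Wes < Leo. Contradiction.

inconsistent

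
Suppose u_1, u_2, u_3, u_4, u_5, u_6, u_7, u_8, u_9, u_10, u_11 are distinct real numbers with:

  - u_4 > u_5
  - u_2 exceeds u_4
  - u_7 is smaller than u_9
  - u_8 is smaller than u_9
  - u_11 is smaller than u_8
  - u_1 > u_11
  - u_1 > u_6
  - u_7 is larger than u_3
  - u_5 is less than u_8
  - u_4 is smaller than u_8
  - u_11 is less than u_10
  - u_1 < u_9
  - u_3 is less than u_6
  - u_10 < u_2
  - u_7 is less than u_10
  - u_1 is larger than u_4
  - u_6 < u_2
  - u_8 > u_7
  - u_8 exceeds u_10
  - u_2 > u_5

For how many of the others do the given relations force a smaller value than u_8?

Directly below u_8: u_11, u_7, u_5, u_4, u_10.
One step further: u_3 (6 so far).
Nothing else is reachable below u_8; 6 in all.

6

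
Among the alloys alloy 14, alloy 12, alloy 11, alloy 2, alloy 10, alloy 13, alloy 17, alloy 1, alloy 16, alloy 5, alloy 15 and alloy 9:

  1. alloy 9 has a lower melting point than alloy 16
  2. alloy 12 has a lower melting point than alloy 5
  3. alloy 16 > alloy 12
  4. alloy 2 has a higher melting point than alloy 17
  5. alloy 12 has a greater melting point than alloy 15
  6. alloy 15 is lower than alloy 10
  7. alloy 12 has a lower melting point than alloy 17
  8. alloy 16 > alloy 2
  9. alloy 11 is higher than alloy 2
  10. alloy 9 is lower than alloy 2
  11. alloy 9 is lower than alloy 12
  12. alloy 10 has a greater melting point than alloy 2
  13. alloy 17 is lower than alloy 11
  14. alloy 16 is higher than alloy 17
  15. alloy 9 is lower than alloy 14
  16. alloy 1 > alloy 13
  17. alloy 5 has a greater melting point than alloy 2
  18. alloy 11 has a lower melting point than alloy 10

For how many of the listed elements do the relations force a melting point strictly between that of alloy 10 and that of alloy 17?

The relations place alloy 17 below alloy 10. An element lies strictly between them when it is forced above alloy 17 and also forced below alloy 10.
Above alloy 17: {alloy 2, alloy 5, alloy 11, alloy 16}. Below alloy 10: {alloy 15, alloy 9, alloy 12, alloy 2, alloy 11}.
Intersection: {alloy 2, alloy 11} — 2.

2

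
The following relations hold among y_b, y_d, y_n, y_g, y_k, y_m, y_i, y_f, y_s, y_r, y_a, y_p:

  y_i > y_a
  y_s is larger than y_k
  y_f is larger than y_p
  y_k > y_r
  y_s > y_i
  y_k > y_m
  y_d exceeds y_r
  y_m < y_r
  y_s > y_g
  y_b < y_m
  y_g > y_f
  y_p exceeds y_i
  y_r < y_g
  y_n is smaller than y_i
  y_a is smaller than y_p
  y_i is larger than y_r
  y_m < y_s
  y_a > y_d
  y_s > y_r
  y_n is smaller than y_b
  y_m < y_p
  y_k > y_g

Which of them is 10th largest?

Piecing the relations together gives one ordering: y_n < y_b < y_m < y_r < y_d < y_a < y_i < y_p < y_f < y_g < y_k < y_s.
Counting 10 from the largest end gives y_m.

y_m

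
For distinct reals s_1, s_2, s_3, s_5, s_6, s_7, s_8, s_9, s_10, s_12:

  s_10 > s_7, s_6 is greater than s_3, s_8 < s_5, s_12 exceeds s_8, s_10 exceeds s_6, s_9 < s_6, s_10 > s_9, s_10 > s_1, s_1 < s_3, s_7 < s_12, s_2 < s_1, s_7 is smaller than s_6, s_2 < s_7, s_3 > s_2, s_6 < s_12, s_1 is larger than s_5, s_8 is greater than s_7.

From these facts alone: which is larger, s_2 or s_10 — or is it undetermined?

Chaining the given relations: s_2 < s_7 < s_8 < s_5 < s_1 < s_3 < s_6 < s_10.
So s_10 is larger.

s_10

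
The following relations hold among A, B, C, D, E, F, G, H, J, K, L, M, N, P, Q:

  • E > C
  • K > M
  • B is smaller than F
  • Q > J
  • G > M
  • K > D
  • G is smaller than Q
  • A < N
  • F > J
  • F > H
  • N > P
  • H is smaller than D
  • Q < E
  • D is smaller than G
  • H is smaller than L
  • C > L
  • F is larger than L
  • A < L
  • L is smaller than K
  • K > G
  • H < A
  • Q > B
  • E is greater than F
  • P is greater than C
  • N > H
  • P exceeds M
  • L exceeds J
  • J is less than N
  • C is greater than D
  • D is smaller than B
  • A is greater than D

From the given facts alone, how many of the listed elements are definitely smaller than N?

8

The elements the relations force below N are H, J, D, A, M, L, C, P — no chain reaches any other.
That is 8.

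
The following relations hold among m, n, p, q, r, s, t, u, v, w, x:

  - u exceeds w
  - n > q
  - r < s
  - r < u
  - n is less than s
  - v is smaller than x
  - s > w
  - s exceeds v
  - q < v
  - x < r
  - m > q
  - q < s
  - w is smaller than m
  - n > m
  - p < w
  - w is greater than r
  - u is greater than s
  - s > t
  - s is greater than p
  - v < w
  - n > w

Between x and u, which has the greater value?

x < r and r < w give x < w.
Then w < m extends the chain to m.
Then m < n extends the chain to n.
Then n < s extends the chain to s.
With s < u: x < r < w < m < n < s < u.
So x < u; u is the larger of the two.

u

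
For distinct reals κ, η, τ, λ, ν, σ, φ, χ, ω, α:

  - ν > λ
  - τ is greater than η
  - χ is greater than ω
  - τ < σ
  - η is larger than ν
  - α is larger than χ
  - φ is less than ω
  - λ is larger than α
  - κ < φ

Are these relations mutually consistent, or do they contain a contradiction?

Every relation is compatible with κ < φ < ω < χ < α < λ < ν < η < τ < σ; the set is consistent.

consistent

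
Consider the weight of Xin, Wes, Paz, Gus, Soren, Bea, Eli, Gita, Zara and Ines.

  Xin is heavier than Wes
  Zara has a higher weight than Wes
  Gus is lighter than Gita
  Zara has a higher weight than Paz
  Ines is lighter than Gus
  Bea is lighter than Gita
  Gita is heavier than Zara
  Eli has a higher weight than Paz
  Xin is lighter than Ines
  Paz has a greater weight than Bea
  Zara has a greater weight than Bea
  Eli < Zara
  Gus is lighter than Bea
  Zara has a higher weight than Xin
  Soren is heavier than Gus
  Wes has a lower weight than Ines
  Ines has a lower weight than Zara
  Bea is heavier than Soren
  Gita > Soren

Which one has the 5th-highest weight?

Bea

Piecing the relations together gives one ordering: Wes < Xin < Ines < Gus < Soren < Bea < Paz < Eli < Zara < Gita.
The 5th largest is Bea.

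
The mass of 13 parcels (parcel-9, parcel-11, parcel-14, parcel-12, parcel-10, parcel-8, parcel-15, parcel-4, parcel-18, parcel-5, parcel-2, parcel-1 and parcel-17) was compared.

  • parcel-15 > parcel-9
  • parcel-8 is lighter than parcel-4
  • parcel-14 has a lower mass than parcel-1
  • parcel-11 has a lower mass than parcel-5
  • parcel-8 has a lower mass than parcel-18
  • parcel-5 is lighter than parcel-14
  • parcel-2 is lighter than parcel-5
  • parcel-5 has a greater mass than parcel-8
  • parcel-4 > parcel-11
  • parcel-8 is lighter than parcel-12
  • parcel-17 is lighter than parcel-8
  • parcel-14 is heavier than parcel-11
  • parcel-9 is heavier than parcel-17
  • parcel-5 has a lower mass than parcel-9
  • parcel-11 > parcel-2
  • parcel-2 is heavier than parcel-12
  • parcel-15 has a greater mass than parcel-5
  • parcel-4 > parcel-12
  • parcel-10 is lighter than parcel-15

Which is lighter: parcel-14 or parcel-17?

parcel-17 < parcel-8 and parcel-8 < parcel-12 give parcel-17 < parcel-12.
With parcel-12 < parcel-2: parcel-17 < parcel-8 < parcel-12 < parcel-2.
Then parcel-2 < parcel-11 extends the chain to parcel-11.
Then parcel-11 < parcel-5 extends the chain to parcel-5.
With parcel-5 < parcel-14: parcel-17 < parcel-8 < parcel-12 < parcel-2 < parcel-11 < parcel-5 < parcel-14.
So parcel-17 < parcel-14; parcel-17 is the lighter of the two.

parcel-17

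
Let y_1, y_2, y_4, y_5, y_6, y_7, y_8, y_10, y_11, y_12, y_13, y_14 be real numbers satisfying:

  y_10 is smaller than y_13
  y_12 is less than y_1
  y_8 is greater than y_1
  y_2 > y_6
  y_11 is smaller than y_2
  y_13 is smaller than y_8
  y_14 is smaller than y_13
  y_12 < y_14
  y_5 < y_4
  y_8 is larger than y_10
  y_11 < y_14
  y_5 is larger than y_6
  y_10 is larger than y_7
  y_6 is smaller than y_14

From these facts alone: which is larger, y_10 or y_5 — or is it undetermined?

undetermined

Following every chain through y_5: above y_5 we get y_4; below y_5 we get y_6.
y_10 is not reached, and no chain runs the other way from y_10 to y_5.
So the given relations leave the order of y_5 and y_10 undetermined.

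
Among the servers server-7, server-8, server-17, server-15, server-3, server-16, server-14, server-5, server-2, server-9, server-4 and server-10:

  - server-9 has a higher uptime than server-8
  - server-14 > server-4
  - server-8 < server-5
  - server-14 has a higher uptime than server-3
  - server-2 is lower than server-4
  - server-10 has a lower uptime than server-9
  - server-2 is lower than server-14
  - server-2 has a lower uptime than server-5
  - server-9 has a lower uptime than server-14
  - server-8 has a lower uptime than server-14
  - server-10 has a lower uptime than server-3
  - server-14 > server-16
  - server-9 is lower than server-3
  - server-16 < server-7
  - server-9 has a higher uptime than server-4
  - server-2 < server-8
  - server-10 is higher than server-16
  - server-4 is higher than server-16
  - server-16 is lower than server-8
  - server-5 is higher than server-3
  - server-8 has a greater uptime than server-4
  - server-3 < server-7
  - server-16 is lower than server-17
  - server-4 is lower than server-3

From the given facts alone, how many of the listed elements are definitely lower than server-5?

7

Directly below server-5: server-2, server-8, server-3.
One step further: server-16, server-4, server-10, server-9 (7 so far).
Nothing else is reachable below server-5; 7 in all.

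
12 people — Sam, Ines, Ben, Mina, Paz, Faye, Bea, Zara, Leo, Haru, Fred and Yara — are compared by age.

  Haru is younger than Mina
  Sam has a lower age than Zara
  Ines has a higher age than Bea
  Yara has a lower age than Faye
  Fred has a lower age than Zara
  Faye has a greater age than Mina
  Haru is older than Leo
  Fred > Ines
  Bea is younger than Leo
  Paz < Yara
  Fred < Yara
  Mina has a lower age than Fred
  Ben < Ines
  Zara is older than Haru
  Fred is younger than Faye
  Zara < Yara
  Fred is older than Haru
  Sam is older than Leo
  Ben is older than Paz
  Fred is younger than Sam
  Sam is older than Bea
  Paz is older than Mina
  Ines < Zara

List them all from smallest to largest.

The consecutive links are each given: Bea < Leo; Leo < Haru; Haru < Mina; Mina < Paz; Paz < Ben; Ben < Ines; Ines < Fred; Fred < Sam; Sam < Zara; Zara < Yara; Yara < Faye.

Bea < Leo < Haru < Mina < Paz < Ben < Ines < Fred < Sam < Zara < Yara < Faye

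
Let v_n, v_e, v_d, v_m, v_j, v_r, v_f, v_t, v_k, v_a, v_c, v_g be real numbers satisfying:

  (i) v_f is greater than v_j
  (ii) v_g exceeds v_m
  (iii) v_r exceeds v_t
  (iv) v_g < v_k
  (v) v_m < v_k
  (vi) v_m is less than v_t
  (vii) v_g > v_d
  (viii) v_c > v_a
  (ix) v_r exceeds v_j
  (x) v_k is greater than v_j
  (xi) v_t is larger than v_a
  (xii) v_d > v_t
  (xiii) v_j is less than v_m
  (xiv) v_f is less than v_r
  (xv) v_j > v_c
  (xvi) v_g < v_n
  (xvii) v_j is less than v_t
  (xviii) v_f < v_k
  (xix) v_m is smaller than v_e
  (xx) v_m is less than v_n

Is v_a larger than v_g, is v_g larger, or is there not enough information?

Link the given pairs in sequence: v_a < v_c; v_c < v_j; v_j < v_m; v_m < v_g.
Chaining these gives v_a < v_c < v_j < v_m < v_g.
So v_g is larger.

v_g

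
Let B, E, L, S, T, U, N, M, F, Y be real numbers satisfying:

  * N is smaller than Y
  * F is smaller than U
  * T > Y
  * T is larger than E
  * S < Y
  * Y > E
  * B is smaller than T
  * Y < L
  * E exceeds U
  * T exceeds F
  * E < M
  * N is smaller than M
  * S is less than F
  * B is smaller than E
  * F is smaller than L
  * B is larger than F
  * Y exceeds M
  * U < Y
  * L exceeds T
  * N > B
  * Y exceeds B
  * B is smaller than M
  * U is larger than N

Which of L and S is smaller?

The relevant relations are S < F; F < B; B < N; N < U; U < E; E < M; M < Y; Y < L.
Together: S < F < B < N < U < E < M < Y < L.
So S < L; S is the smaller of the two.

S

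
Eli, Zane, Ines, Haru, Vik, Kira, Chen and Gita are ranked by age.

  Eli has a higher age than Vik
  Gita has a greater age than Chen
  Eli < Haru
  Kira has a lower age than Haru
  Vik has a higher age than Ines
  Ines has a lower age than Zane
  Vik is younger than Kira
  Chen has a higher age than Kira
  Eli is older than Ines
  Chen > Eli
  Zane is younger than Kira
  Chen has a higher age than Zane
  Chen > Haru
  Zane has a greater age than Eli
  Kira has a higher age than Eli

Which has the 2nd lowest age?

Piecing the relations together gives one ordering: Ines < Vik < Eli < Zane < Kira < Haru < Chen < Gita.
The 2nd smallest is Vik.

Vik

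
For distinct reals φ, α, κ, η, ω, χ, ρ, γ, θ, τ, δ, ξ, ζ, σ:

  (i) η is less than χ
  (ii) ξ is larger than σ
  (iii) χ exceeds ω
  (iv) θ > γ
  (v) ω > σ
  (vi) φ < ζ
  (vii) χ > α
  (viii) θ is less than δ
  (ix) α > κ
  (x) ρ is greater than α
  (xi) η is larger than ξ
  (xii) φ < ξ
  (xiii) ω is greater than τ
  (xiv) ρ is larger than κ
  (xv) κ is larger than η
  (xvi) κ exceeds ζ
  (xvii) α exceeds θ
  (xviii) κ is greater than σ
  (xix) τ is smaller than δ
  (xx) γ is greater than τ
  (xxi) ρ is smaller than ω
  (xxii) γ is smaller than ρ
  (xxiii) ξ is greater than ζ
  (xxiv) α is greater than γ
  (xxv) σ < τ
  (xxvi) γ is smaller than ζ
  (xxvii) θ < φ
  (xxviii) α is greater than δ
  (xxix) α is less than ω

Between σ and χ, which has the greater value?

σ < τ and τ < γ give σ < γ.
With γ < θ: σ < τ < γ < θ.
With θ < φ: σ < τ < γ < θ < φ.
With φ < ζ: σ < τ < γ < θ < φ < ζ.
Then ζ < ξ extends the chain to ξ.
With ξ < η: σ < τ < γ < θ < φ < ζ < ξ < η.
With η < κ: σ < τ < γ < θ < φ < ζ < ξ < η < κ.
With κ < α: σ < τ < γ < θ < φ < ζ < ξ < η < κ < α.
With α < ρ: σ < τ < γ < θ < φ < ζ < ξ < η < κ < α < ρ.
Then ρ < ω extends the chain to ω.
Then ω < χ extends the chain to χ.
So σ < χ; χ is the larger of the two.

χ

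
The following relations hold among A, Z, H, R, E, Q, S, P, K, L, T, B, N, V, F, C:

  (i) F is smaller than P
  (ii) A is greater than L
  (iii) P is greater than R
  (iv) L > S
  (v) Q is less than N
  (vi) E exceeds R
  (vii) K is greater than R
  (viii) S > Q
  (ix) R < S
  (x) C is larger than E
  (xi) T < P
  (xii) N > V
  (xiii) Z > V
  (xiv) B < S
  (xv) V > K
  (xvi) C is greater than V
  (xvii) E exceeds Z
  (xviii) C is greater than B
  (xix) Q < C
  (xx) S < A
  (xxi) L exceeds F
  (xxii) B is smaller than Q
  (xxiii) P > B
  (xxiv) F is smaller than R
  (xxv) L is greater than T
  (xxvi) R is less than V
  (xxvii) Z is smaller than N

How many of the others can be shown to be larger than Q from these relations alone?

5

From Q the given relations immediately reach S, C, N.
From those, L, A — 5 in total.
No other element is forced above Q by the given relations, so the count is 5.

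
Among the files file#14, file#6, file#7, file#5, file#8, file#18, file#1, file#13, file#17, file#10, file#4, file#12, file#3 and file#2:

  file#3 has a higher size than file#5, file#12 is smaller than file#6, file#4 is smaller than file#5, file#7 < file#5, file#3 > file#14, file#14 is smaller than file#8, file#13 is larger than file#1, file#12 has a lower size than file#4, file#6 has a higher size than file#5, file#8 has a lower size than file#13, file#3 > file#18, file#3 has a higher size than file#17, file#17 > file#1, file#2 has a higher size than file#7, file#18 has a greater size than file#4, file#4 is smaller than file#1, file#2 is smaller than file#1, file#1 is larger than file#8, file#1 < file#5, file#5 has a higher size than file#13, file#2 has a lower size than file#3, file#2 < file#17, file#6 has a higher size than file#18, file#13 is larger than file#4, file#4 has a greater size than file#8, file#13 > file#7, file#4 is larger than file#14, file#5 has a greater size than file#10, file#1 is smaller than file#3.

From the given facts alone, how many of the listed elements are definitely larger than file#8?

Directly above file#8: file#4, file#1, file#13.
One step further: file#5, file#18, file#17, file#3 (7 so far).
One step further: file#6 (8 so far).
Nothing else is reachable above file#8; 8 in all.

8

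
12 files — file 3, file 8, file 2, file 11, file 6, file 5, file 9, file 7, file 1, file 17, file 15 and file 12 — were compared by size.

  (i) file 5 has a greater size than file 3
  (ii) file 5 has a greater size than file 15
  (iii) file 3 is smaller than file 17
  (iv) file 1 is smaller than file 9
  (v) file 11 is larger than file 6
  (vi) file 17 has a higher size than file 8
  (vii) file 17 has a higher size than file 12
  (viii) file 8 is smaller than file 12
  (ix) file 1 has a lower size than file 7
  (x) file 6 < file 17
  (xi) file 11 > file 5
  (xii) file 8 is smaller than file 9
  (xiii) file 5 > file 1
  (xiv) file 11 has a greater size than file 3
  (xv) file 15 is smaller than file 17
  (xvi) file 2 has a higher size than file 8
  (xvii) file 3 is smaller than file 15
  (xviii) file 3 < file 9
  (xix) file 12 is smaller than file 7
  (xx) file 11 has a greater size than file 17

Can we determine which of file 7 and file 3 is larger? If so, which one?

undetermined

Following every chain through file 3: above file 3 we get file 15, file 5, file 17, file 11, file 9.
file 7 is not reached, and no chain runs the other way from file 7 to file 3.
So the given relations leave the order of file 3 and file 7 undetermined.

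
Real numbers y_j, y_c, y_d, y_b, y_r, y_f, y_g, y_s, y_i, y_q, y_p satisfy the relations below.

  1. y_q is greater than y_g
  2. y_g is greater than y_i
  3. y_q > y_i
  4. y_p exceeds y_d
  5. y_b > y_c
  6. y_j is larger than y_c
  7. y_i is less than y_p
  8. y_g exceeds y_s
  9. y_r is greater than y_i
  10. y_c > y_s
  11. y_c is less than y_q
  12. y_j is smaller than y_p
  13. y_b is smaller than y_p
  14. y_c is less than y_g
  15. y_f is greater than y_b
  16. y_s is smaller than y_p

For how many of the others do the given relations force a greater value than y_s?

Directly above y_s: y_c, y_g, y_p.
One step further: y_b, y_j, y_q (6 so far).
One step further: y_f (7 so far).
No other element is forced above y_s by the given relations, so the count is 7.

7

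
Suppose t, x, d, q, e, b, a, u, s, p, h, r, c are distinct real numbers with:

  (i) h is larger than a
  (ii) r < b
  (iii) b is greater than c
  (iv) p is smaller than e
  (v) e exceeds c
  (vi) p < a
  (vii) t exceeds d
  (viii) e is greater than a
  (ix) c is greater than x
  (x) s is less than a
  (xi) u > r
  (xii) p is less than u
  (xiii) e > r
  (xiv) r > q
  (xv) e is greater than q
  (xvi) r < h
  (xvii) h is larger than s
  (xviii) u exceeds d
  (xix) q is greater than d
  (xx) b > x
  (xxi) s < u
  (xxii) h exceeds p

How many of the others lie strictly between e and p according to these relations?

The relations place p below e. An element lies strictly between them when it is forced above p and also forced below e.
Above p: {a, h, u}. Below e: {x, d, q, s, a, c, r}.
Intersection: {a} — 1.

1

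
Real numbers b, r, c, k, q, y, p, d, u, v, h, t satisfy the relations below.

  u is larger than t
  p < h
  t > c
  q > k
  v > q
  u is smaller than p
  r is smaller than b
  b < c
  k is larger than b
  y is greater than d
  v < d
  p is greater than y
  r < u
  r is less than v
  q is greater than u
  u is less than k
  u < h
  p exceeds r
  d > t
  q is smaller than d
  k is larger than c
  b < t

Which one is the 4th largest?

Chaining the given pairs: r < b < c < t < u < k < q < v < d < y < p < h.
The 4th largest is d.

d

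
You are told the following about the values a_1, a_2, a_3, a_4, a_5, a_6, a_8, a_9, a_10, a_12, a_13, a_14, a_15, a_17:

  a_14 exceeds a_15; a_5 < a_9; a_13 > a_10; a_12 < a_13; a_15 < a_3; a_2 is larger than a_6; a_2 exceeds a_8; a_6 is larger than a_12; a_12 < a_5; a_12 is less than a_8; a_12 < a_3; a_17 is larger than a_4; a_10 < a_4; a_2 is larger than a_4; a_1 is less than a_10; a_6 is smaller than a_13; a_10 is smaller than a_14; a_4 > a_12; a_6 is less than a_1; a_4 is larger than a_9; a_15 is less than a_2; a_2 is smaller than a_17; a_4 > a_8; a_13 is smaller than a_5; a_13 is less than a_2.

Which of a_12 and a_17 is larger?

a_17

Link the given pairs in sequence: a_12 < a_6; a_6 < a_1; a_1 < a_10; a_10 < a_13; a_13 < a_5; a_5 < a_9; a_9 < a_4; a_4 < a_2; a_2 < a_17.
Together: a_12 < a_6 < a_1 < a_10 < a_13 < a_5 < a_9 < a_4 < a_2 < a_17.
So a_12 < a_17; a_17 is the larger of the two.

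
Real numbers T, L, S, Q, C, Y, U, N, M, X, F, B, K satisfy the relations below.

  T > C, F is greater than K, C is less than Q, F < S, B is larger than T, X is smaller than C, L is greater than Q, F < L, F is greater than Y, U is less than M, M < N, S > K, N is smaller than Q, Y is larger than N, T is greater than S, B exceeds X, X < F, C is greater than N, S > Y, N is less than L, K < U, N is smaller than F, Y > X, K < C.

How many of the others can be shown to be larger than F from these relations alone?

The elements the relations force above F are S, T, B, L — no chain reaches any other.
That is 4.

4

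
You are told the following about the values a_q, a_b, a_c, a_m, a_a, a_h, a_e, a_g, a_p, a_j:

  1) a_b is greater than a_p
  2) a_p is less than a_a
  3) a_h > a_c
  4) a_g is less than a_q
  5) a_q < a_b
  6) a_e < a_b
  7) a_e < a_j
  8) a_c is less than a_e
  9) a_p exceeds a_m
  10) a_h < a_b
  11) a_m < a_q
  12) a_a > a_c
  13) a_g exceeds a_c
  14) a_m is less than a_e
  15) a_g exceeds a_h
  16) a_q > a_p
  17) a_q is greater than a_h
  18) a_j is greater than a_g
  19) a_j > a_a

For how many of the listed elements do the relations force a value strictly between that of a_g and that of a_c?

Chaining upward from a_c reaches: a_h, a_e, a_q, a_b, a_a, a_j.
Chaining downward from a_g reaches: a_h.
Strictly between a_c and a_g are those in both lists: a_h — 1 element.

1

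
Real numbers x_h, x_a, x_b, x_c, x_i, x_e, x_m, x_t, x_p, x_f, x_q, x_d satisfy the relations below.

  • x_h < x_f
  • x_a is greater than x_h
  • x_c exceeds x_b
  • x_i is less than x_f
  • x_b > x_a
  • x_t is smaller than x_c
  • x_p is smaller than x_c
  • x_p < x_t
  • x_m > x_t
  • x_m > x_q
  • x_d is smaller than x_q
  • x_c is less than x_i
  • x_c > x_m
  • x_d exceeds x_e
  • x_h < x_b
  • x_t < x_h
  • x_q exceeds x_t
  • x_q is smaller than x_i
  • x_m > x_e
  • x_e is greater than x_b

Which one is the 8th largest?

x_b

Chaining the given pairs: x_p < x_t < x_h < x_a < x_b < x_e < x_d < x_q < x_m < x_c < x_i < x_f.
Counting 8 from the largest end gives x_b.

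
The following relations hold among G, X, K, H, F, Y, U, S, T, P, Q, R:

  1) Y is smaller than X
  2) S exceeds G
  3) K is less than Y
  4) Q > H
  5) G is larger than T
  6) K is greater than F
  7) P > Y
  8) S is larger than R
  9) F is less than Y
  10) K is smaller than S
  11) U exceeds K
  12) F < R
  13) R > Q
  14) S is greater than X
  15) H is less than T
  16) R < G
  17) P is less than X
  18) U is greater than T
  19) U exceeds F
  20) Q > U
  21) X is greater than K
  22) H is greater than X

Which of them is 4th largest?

Q

Chaining the given pairs: F < K < Y < P < X < H < T < U < Q < R < G < S.
The 4th largest is Q.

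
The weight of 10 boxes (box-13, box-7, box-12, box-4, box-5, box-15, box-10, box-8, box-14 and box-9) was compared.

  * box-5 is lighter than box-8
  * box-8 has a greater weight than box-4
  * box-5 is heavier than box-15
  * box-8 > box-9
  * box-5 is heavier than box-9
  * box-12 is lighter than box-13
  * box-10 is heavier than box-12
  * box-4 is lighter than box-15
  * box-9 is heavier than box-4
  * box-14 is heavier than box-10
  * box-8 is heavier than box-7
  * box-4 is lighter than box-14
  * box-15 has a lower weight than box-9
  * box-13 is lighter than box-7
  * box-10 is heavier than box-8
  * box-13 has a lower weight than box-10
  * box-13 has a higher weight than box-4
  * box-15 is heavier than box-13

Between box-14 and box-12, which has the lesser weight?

box-12

box-12 < box-13 and box-13 < box-15 give box-12 < box-15.
Then box-15 < box-9 extends the chain to box-9.
Then box-9 < box-5 extends the chain to box-5.
With box-5 < box-8: box-12 < box-13 < box-15 < box-9 < box-5 < box-8.
With box-8 < box-10: box-12 < box-13 < box-15 < box-9 < box-5 < box-8 < box-10.
With box-10 < box-14: box-12 < box-13 < box-15 < box-9 < box-5 < box-8 < box-10 < box-14.
So box-12 < box-14; box-12 is the lighter of the two.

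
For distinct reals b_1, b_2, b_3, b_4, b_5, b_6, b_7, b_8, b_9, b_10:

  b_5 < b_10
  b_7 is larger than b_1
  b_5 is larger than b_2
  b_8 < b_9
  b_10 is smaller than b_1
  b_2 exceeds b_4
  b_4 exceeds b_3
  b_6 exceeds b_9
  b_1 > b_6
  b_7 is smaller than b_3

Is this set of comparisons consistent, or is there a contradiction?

inconsistent

We have b_10 < b_1 stated directly, yet also b_1 < b_7 < b_3 < b_4 < b_2 < b_5 < b_10 by chaining the others — so b_1 < b_10. Contradiction.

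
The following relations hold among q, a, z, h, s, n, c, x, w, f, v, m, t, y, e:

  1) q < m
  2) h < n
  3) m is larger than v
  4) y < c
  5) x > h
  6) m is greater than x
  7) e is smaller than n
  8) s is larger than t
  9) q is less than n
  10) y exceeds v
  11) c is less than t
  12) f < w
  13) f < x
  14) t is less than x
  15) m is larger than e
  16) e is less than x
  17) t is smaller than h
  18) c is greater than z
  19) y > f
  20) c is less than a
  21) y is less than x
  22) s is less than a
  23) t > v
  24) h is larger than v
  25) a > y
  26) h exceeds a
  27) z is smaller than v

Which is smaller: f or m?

Following the relations from f: f < y < c < t < h < x < m.
So f < m; f is the smaller of the two.

f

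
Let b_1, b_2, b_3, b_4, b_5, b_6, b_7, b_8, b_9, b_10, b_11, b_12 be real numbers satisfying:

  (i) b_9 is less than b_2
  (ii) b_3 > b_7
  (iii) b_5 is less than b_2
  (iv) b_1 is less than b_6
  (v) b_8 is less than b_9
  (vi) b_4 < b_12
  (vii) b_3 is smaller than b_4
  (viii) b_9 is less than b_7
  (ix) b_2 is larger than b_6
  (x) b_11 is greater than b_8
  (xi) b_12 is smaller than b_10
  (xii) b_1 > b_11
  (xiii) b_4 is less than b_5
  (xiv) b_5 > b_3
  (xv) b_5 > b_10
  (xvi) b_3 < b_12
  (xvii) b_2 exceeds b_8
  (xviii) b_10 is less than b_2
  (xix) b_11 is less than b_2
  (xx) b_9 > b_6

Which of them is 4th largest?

The consecutive relations fix a unique order: b_8 < b_11 < b_1 < b_6 < b_9 < b_7 < b_3 < b_4 < b_12 < b_10 < b_5 < b_2.
The 4th largest is b_12.

b_12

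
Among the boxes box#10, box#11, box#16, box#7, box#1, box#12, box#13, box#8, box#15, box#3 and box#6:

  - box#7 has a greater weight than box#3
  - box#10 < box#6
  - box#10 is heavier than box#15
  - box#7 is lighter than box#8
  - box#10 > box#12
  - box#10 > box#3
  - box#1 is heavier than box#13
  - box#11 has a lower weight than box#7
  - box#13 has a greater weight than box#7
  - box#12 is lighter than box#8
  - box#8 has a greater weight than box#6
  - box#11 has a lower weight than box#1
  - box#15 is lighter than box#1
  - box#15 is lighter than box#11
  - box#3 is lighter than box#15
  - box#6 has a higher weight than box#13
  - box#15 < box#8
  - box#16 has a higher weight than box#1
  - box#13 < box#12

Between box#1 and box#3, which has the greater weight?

box#1

box#3 < box#15 and box#15 < box#11 give box#3 < box#11.
Then box#11 < box#7 extends the chain to box#7.
Then box#7 < box#13 extends the chain to box#13.
Then box#13 < box#1 extends the chain to box#1.
So box#3 < box#1; box#1 is the heavier of the two.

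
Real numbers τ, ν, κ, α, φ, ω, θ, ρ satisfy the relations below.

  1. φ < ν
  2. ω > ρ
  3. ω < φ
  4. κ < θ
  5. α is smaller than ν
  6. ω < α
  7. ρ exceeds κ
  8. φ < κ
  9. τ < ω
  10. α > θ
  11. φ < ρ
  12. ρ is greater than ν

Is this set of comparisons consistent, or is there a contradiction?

We have ρ < ω stated directly, yet also ω < φ < κ < θ < α < ν < ρ by chaining the others — so ω < ρ. Contradiction.

inconsistent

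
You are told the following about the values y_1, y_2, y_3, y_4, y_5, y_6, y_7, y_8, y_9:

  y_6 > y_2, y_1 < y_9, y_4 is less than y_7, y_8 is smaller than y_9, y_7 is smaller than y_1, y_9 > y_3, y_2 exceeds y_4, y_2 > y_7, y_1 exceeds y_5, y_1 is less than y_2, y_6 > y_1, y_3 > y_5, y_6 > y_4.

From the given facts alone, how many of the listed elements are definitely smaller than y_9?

From y_9 the given relations immediately reach y_1, y_8, y_3.
From those, y_5, y_7 — 5 in total.
From those, y_4 — 6 in total.
No other element is forced below y_9 by the given relations, so the count is 6.

6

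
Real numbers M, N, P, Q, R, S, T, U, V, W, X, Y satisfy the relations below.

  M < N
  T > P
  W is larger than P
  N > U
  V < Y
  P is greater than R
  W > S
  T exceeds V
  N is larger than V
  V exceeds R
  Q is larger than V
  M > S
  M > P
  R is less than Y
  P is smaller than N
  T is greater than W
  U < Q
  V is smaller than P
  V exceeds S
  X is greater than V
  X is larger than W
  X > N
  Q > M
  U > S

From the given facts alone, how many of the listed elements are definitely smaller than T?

Directly below T: V, P, W.
One step further: R, S (5 so far).
No other element is forced below T by the given relations, so the count is 5.

5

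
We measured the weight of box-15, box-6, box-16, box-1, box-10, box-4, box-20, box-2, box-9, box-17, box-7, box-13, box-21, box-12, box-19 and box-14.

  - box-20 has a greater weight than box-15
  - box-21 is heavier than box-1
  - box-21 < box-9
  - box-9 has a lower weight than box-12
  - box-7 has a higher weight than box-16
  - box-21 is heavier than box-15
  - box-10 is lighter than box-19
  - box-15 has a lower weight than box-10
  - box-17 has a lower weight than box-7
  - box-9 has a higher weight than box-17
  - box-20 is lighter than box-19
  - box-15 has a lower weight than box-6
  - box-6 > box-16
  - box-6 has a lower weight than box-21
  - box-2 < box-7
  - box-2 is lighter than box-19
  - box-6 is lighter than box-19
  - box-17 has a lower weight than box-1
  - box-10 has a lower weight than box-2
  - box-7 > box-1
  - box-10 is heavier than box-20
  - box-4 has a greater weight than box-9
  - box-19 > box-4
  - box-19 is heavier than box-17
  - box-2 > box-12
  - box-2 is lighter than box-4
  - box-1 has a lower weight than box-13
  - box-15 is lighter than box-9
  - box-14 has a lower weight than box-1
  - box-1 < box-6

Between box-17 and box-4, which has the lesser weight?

box-17

The relevant relations are box-17 < box-1; box-1 < box-6; box-6 < box-21; box-21 < box-9; box-9 < box-12; box-12 < box-2; box-2 < box-4.
Together: box-17 < box-1 < box-6 < box-21 < box-9 < box-12 < box-2 < box-4.
So box-17 < box-4; box-17 is the lighter of the two.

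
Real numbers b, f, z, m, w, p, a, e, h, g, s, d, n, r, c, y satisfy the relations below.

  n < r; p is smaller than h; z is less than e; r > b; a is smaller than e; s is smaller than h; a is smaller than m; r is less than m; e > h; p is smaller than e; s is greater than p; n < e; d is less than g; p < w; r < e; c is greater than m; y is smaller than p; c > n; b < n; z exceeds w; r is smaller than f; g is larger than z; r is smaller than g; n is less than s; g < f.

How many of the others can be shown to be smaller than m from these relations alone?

4

The elements the relations force below m are b, a, n, r — no chain reaches any other.
That is 4.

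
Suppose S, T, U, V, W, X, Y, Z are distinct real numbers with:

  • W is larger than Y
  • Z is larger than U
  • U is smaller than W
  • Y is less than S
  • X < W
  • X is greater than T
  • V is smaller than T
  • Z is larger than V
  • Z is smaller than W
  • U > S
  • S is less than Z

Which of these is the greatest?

W

Chaining downward from W: directly below it, Y, U, X, Z; then S, V, T.
That covers every other element, and nothing is given above W, so W is the greatest.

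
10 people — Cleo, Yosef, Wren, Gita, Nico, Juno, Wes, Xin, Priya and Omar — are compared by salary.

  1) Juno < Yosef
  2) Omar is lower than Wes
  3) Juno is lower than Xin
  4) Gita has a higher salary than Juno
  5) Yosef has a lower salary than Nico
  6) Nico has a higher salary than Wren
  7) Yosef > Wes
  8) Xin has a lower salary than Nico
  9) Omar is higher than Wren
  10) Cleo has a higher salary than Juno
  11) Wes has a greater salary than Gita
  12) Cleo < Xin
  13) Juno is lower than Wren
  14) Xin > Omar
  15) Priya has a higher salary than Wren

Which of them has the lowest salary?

Chaining upward from Juno: directly above it, Cleo, Wren, Gita, Yosef, Xin; then Omar, Wes, Priya, Nico.
That covers every other element, and nothing is given below Juno, so Juno is the lowest salary.

Juno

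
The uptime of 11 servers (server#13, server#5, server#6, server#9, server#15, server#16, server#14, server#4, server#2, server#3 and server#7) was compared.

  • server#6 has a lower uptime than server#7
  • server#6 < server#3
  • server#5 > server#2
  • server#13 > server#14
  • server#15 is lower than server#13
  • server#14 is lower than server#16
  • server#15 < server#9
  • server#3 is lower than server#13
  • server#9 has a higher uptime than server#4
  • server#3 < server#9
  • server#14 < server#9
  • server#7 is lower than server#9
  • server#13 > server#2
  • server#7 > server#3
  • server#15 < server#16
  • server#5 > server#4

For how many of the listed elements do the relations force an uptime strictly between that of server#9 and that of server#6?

2

Chaining upward from server#6 reaches: server#3, server#13, server#7.
Chaining downward from server#9 reaches: server#14, server#15, server#4, server#3, server#7.
Strictly between server#6 and server#9 are those in both lists: server#3, server#7 — 2 elements.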